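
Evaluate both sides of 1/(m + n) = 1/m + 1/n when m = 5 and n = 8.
LHS = 1/(5 + 8) = 1/13
RHS = 1/5 + 1/8 = 13/40

LHS ≠ RHS, so the equation does not hold here.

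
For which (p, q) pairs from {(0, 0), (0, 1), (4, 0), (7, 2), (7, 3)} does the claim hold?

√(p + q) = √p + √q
Testing each pair:
(0, 0): LHS = 0, RHS = 0 → holds
(0, 1): LHS = 1, RHS = 1 → holds
(4, 0): LHS = 2, RHS = 2 → holds
(7, 2): LHS = 3, RHS = √(2) + √(7) ≈ 4.06 → fails
(7, 3): LHS = √(10) ≈ 3.162, RHS = √(3) + √(7) ≈ 4.378 → fails

3 of 5 pairs satisfy the claim.

Answer: (0, 0), (0, 1), (4, 0)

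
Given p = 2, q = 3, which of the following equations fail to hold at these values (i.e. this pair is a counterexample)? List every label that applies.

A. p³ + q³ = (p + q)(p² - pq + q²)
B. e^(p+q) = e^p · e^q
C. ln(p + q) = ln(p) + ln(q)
C

Evaluating each claim at the given values:
A. LHS = 35, RHS = 35 → holds here (LHS = RHS)
B. LHS = e^5 ≈ 148.4, RHS = e^5 ≈ 148.4 → holds here (LHS = RHS)
C. LHS = ln(5) ≈ 1.609, RHS = ln(2) + ln(3) ≈ 1.792 → fails here (LHS ≠ RHS)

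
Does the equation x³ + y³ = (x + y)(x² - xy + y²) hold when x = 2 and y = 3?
Holds

Substituting x = 2, y = 3:

LHS = 2³ + 3³ = 35
RHS = (2 + 3)(2² - 2·3 + 3²) = 35

LHS = RHS, so the equation holds at this point.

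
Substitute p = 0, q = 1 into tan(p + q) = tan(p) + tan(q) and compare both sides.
LHS = tan(0 + 1) = tan(1) ≈ 1.557
RHS = tan(0) + tan(1) = tan(1) ≈ 1.557

LHS = RHS: the two sides agree.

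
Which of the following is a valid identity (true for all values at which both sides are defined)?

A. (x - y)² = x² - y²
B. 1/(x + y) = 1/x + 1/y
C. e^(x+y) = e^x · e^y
C

A: fails at (2, 3) — LHS = 1, RHS = -5.
B: fails at (3, 5) — LHS = 1/8, RHS = 8/15.
C: holds — e.g. at (3, 7), both sides equal e^10 ≈ 22026.5.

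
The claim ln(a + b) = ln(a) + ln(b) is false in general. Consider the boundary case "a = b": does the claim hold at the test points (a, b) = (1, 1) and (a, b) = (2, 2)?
Only at (2, 2)

At (1, 1): LHS = ln(2) ≈ 0.6931 ≠ RHS = 0
At (2, 2): LHS = ln(4) ≈ 1.386, RHS = 2·ln(2) ≈ 1.386 → equal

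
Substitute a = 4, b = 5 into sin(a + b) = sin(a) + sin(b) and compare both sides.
LHS = sin(4 + 5) = sin(9) ≈ 0.4121
RHS = sin(4) + sin(5) ≈ -1.716

LHS ≠ RHS (they differ by about 2.128), so the equation does not hold here.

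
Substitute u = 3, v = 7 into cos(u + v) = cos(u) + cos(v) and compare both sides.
LHS = cos(3 + 7) = cos(10) ≈ -0.8391
RHS = cos(3) + cos(7) ≈ -0.2361

LHS ≠ RHS (they differ by about 0.603), so the equation does not hold here.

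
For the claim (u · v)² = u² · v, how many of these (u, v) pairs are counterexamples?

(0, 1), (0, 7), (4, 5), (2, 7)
Testing each pair:
(0, 1): LHS = 0, RHS = 0 → satisfies claim
(0, 7): LHS = 0, RHS = 0 → satisfies claim
(4, 5): LHS = 400, RHS = 80 → counterexample
(2, 7): LHS = 196, RHS = 28 → counterexample

That makes 2 counterexamples.

Answer: 2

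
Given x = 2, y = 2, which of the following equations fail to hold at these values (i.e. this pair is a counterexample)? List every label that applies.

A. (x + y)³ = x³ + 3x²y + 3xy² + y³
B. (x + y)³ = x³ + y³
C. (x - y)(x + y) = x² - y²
Evaluating each claim at the given values:
A. LHS = 64, RHS = 64 → holds here (LHS = RHS)
B. LHS = 64, RHS = 16 → fails here (LHS ≠ RHS)
C. LHS = 0, RHS = 0 → holds here (LHS = RHS)

Answer: B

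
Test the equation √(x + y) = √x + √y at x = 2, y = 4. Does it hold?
Substituting x = 2, y = 4:

LHS = √(2 + 4) = √(6) ≈ 2.449
RHS = √2 + √4 = √(2) + 2 ≈ 3.414

LHS ≠ RHS, so the equation does not hold at this point.

Answer: Fails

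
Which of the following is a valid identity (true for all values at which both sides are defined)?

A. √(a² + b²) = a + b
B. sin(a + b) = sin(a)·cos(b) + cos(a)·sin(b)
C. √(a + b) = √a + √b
B

A: fails at (6, 7) — LHS = √(85) ≈ 9.22, RHS = 13.
B: holds — e.g. at (3, 4), both sides equal sin(7) ≈ 0.657.
C: fails at (2, 3) — LHS = √(5) ≈ 2.236, RHS = √(2) + √(3) ≈ 3.146.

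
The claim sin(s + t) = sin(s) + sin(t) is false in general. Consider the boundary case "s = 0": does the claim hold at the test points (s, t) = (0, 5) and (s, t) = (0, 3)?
At (0, 5): LHS = sin(5) ≈ -0.9589, RHS = sin(5) ≈ -0.9589 → equal
At (0, 3): LHS = sin(3) ≈ 0.1411, RHS = sin(3) ≈ 0.1411 → equal

So the claim does hold at both of these boundary points, even though it is not an identity.

Answer: Yes, holds at both test points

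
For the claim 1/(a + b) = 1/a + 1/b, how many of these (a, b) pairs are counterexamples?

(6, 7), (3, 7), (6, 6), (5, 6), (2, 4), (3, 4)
Testing each pair:
(6, 7): LHS = 1/13, RHS = 13/42 → counterexample
(3, 7): LHS = 1/10, RHS = 10/21 → counterexample
(6, 6): LHS = 1/12, RHS = 1/3 → counterexample
(5, 6): LHS = 1/11, RHS = 11/30 → counterexample
(2, 4): LHS = 1/6, RHS = 3/4 → counterexample
(3, 4): LHS = 1/7, RHS = 7/12 → counterexample

That makes 6 counterexamples.

Answer: 6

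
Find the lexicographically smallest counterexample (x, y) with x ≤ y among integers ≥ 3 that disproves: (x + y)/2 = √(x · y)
At (3, 3): both sides equal 3, so it holds there.

Substituting (3, 4) into the claim:
LHS = (3 + 4)/2 = 7/2
RHS = √(3 · 4) = 2·√(3) ≈ 3.464

Since LHS ≠ RHS, this pair disproves the claim, and no lexicographically smaller pair (x ≤ y, integers ≥ 3) does.

For instance (4, 9) is also a counterexample (LHS = 13/2, RHS = 6), but it's lexicographically larger.

Answer: (x, y) = (3, 4)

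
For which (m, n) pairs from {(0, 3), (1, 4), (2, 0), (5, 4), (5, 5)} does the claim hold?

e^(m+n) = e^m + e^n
None

Testing each pair:
(0, 3): LHS = e^3 ≈ 20.09, RHS = 1 + e^3 ≈ 21.09 → fails
(1, 4): LHS = e^5 ≈ 148.4, RHS = e + e^4 ≈ 57.32 → fails
(2, 0): LHS = e^2 ≈ 7.389, RHS = 1 + e^2 ≈ 8.389 → fails
(5, 4): LHS = e^9 ≈ 8103, RHS = e^4 + e^5 ≈ 203 → fails
(5, 5): LHS = e^10 ≈ 22026.5, RHS = 2·e^5 ≈ 296.8 → fails

No pair satisfies the claim.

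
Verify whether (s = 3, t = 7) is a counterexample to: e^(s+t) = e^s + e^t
Yes

Substituting s = 3, t = 7:
LHS = e^(3+7) = e^10 ≈ 22026.5
RHS = e^3 + e^7 ≈ 1117

Since LHS ≠ RHS, this pair disproves the claim.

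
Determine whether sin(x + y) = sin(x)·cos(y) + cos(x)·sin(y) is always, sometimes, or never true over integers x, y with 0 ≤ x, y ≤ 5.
The identity holds for every pair in the range. For instance at (x, y) = (1, 3): both sides equal sin(4) ≈ -0.7568.

Answer: Always true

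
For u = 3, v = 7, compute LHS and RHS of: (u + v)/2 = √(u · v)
LHS = (3 + 7)/2 = 5
RHS = √(3 · 7) = √(21) ≈ 4.583

LHS ≠ RHS (they differ by about 0.4174), so the equation does not hold here.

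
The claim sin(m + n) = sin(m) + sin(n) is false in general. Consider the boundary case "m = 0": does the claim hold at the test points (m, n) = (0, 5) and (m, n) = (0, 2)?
At (0, 5): LHS = sin(5) ≈ -0.9589, RHS = sin(5) ≈ -0.9589 → equal
At (0, 2): LHS = sin(2) ≈ 0.9093, RHS = sin(2) ≈ 0.9093 → equal

So the claim does hold at both of these boundary points, even though it is not an identity.

Answer: Yes, holds at both test points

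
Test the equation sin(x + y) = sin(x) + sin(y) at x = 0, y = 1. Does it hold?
Substituting x = 0, y = 1:

LHS = sin(0 + 1) = sin(1) ≈ 0.8415
RHS = sin(0) + sin(1) = sin(1) ≈ 0.8415

LHS = RHS, so the equation holds at this point.

Answer: Holds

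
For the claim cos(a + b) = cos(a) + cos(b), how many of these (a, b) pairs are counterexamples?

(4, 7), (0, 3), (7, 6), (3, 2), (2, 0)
Testing each pair:
(4, 7): LHS = cos(11) ≈ 0.004426, RHS = cos(4) + cos(7) ≈ 0.1003 → counterexample
(0, 3): LHS = cos(3) ≈ -0.99, RHS = cos(3) + 1 ≈ 0.01001 → counterexample
(7, 6): LHS = cos(13) ≈ 0.9074, RHS = cos(7) + cos(6) ≈ 1.714 → counterexample
(3, 2): LHS = cos(5) ≈ 0.2837, RHS = cos(3) + cos(2) ≈ -1.406 → counterexample
(2, 0): LHS = cos(2) ≈ -0.4161, RHS = cos(2) + 1 ≈ 0.5839 → counterexample

That makes 5 counterexamples.

Answer: 5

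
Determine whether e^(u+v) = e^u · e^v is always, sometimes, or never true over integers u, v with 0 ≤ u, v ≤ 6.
The identity holds for every pair in the range. For instance at (u, v) = (6, 4): both sides equal e^10 ≈ 22026.5.

Answer: Always true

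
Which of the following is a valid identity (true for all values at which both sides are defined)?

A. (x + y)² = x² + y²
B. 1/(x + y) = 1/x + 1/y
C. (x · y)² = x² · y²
C

A: fails at (3, 5) — LHS = 64, RHS = 34.
B: fails at (3, 3) — LHS = 1/6, RHS = 2/3.
C: holds — e.g. at (3, 7), both sides equal 441.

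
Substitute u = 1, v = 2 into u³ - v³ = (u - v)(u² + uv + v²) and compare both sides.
LHS = 1³ - 2³ = -7
RHS = (1 - 2)(1² + 1·2 + 2²) = -7

LHS = RHS: the two sides agree.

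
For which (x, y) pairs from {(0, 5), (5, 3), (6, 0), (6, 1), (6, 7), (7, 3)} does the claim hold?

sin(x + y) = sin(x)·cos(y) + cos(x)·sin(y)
Testing each pair:
(0, 5): LHS = sin(5) ≈ -0.9589, RHS = sin(5) ≈ -0.9589 → holds
(5, 3): LHS = sin(8) ≈ 0.9894, RHS = sin(3)·cos(5) + sin(5)·cos(3) ≈ 0.9894 → holds
(6, 0): LHS = sin(6) ≈ -0.2794, RHS = sin(6) ≈ -0.2794 → holds
(6, 1): LHS = sin(7) ≈ 0.657, RHS = sin(6)·cos(1) + sin(1)·cos(6) ≈ 0.657 → holds
(6, 7): LHS = sin(13) ≈ 0.4202, RHS = sin(6)·cos(7) + sin(7)·cos(6) ≈ 0.4202 → holds
(7, 3): LHS = sin(10) ≈ -0.544, RHS = sin(7)·cos(3) + sin(3)·cos(7) ≈ -0.544 → holds

Every pair satisfies the claim.

Answer: All pairs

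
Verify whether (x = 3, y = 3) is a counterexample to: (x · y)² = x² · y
Yes

Substituting x = 3, y = 3:
LHS = (3 · 3)² = 81
RHS = 3² · 3 = 27

Since LHS ≠ RHS, this pair disproves the claim.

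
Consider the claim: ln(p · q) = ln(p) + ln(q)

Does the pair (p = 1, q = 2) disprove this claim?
No

Substituting p = 1, q = 2:
LHS = ln(1 · 2) = ln(2) ≈ 0.6931
RHS = ln(1) + ln(2) = ln(2) ≈ 0.6931

The sides agree, so this pair does not disprove the claim.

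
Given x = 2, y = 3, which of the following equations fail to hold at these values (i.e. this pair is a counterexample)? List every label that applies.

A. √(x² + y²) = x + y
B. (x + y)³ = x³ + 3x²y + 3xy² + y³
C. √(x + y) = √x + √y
Evaluating each claim at the given values:
A. LHS = √(13) ≈ 3.606, RHS = 5 → fails here (LHS ≠ RHS)
B. LHS = 125, RHS = 125 → holds here (LHS = RHS)
C. LHS = √(5) ≈ 2.236, RHS = √(2) + √(3) ≈ 3.146 → fails here (LHS ≠ RHS)

Answer: A, C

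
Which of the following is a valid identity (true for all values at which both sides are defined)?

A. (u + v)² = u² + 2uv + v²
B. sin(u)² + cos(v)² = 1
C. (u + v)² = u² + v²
A: holds — e.g. at (4, 6), both sides equal 100.
B: fails at (2, 4) — LHS = cos(4)² + sin(2)² ≈ 1.254, RHS = 1.
C: fails at (6, 7) — LHS = 169, RHS = 85.

Answer: A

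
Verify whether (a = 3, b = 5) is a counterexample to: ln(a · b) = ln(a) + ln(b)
No

Substituting a = 3, b = 5:
LHS = ln(3 · 5) = ln(15) ≈ 2.708
RHS = ln(3) + ln(5) ≈ 2.708

The sides agree, so this pair does not disprove the claim.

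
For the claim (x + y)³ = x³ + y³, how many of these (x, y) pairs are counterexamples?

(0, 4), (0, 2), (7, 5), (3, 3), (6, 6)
3

Testing each pair:
(0, 4): LHS = 64, RHS = 64 → satisfies claim
(0, 2): LHS = 8, RHS = 8 → satisfies claim
(7, 5): LHS = 1728, RHS = 468 → counterexample
(3, 3): LHS = 216, RHS = 54 → counterexample
(6, 6): LHS = 1728, RHS = 432 → counterexample

That makes 3 counterexamples.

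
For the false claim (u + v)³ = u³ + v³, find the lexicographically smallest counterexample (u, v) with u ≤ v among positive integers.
(u, v) = (1, 1)

Substituting (1, 1) into the claim:
LHS = (1 + 1)³ = 8
RHS = 1³ + 1³ = 2

Since LHS ≠ RHS, this pair disproves the claim, and no lexicographically smaller pair (u ≤ v, positive integers) does.

For instance (7, 8) is also a counterexample (LHS = 3375, RHS = 855), but it's lexicographically larger.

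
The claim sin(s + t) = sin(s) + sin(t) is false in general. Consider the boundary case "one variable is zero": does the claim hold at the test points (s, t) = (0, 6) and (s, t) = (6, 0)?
At (0, 6): LHS = sin(6) ≈ -0.2794, RHS = sin(6) ≈ -0.2794 → equal
At (6, 0): LHS = sin(6) ≈ -0.2794, RHS = sin(6) ≈ -0.2794 → equal

So the claim does hold at both of these boundary points, even though it is not an identity.

Answer: Yes, holds at both test points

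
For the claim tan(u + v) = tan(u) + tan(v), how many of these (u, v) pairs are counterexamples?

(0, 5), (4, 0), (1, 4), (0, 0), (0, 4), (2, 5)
2

Testing each pair:
(0, 5): LHS = tan(5) ≈ -3.381, RHS = tan(5) ≈ -3.381 → satisfies claim
(4, 0): LHS = tan(4) ≈ 1.158, RHS = tan(4) ≈ 1.158 → satisfies claim
(1, 4): LHS = tan(5) ≈ -3.381, RHS = tan(4) + tan(1) ≈ 2.715 → counterexample
(0, 0): LHS = 0, RHS = 0 → satisfies claim
(0, 4): LHS = tan(4) ≈ 1.158, RHS = tan(4) ≈ 1.158 → satisfies claim
(2, 5): LHS = tan(7) ≈ 0.8714, RHS = tan(5) + tan(2) ≈ -5.566 → counterexample

That makes 2 counterexamples.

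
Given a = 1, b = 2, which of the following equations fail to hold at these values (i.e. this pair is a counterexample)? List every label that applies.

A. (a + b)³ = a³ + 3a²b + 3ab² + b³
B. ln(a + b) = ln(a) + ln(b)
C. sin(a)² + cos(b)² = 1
B, C

Evaluating each claim at the given values:
A. LHS = 27, RHS = 27 → holds here (LHS = RHS)
B. LHS = ln(3) ≈ 1.099, RHS = ln(2) ≈ 0.6931 → fails here (LHS ≠ RHS)
C. LHS = cos(2)² + sin(1)² ≈ 0.8813, RHS = 1 → fails here (LHS ≠ RHS)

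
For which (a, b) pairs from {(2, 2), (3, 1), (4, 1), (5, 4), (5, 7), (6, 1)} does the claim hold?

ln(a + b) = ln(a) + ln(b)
Testing each pair:
(2, 2): LHS = ln(4) ≈ 1.386, RHS = 2·ln(2) ≈ 1.386 → holds
(3, 1): LHS = ln(4) ≈ 1.386, RHS = ln(3) ≈ 1.099 → fails
(4, 1): LHS = ln(5) ≈ 1.609, RHS = ln(4) ≈ 1.386 → fails
(5, 4): LHS = ln(9) ≈ 2.197, RHS = ln(4) + ln(5) ≈ 2.996 → fails
(5, 7): LHS = ln(12) ≈ 2.485, RHS = ln(5) + ln(7) ≈ 3.555 → fails
(6, 1): LHS = ln(7) ≈ 1.946, RHS = ln(6) ≈ 1.792 → fails

1 of 6 pairs satisfies the claim.

Answer: (2, 2)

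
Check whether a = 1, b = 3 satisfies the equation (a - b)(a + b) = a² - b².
Substituting a = 1, b = 3:

LHS = (1 - 3)(1 + 3) = -8
RHS = 1² - 3² = -8

LHS = RHS, so the equation holds at this point.

Answer: Holds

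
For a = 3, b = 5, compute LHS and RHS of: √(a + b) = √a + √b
LHS = √(3 + 5) = 2·√(2) ≈ 2.828
RHS = √3 + √5 = √(3) + √(5) ≈ 3.968

LHS ≠ RHS (they differ by about 1.14), so the equation does not hold here.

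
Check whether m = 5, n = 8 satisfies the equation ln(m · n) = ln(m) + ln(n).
Substituting m = 5, n = 8:

LHS = ln(5 · 8) = ln(40) ≈ 3.689
RHS = ln(5) + ln(8) ≈ 3.689

LHS = RHS, so the equation holds at this point.

Answer: Holds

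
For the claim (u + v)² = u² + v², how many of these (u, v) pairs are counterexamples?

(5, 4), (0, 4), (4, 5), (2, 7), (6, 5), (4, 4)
Testing each pair:
(5, 4): LHS = 81, RHS = 41 → counterexample
(0, 4): LHS = 16, RHS = 16 → satisfies claim
(4, 5): LHS = 81, RHS = 41 → counterexample
(2, 7): LHS = 81, RHS = 53 → counterexample
(6, 5): LHS = 121, RHS = 61 → counterexample
(4, 4): LHS = 64, RHS = 32 → counterexample

That makes 5 counterexamples.

Answer: 5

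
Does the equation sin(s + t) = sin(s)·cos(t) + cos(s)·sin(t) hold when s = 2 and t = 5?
Substituting s = 2, t = 5:

LHS = sin(2 + 5) = sin(7) ≈ 0.657
RHS = sin(2)·cos(5) + cos(2)·sin(5) = sin(2)·cos(5) + sin(5)·cos(2) ≈ 0.657

LHS = RHS, so the equation holds at this point.

Answer: Holds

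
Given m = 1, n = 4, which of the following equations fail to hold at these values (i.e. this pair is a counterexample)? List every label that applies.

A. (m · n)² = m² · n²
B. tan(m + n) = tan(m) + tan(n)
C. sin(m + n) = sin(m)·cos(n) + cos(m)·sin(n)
B

Evaluating each claim at the given values:
A. LHS = 16, RHS = 16 → holds here (LHS = RHS)
B. LHS = tan(5) ≈ -3.381, RHS = tan(4) + tan(1) ≈ 2.715 → fails here (LHS ≠ RHS)
C. LHS = sin(5) ≈ -0.9589, RHS = sin(1)·cos(4) + sin(4)·cos(1) ≈ -0.9589 → holds here (LHS = RHS)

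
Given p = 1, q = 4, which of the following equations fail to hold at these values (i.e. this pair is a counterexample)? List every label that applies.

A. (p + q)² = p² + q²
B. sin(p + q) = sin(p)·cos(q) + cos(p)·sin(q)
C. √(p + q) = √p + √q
Evaluating each claim at the given values:
A. LHS = 25, RHS = 17 → fails here (LHS ≠ RHS)
B. LHS = sin(5) ≈ -0.9589, RHS = sin(1)·cos(4) + sin(4)·cos(1) ≈ -0.9589 → holds here (LHS = RHS)
C. LHS = √(5) ≈ 2.236, RHS = 3 → fails here (LHS ≠ RHS)

Answer: A, C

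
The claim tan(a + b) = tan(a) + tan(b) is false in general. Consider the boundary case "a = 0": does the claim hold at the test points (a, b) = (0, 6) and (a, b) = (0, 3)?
Yes, holds at both test points

At (0, 6): LHS = tan(6) ≈ -0.291, RHS = tan(6) ≈ -0.291 → equal
At (0, 3): LHS = tan(3) ≈ -0.1425, RHS = tan(3) ≈ -0.1425 → equal

So the claim does hold at both of these boundary points, even though it is not an identity.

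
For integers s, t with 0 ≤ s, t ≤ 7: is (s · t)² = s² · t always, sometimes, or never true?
Sometimes true

It holds at (s, t) = (3, 0) (both sides equal 0), but fails at (s, t) = (3, 4) (LHS = 144, RHS = 36).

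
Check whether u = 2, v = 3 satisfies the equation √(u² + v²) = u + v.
Substituting u = 2, v = 3:

LHS = √(2² + 3²) = √(13) ≈ 3.606
RHS = 2 + 3 = 5

LHS ≠ RHS, so the equation does not hold at this point.

Answer: Fails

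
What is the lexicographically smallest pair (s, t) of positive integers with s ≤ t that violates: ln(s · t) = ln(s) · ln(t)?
At (1, 1): both sides equal 0, so it holds there.

Substituting (1, 2) into the claim:
LHS = ln(1 · 2) = ln(2) ≈ 0.6931
RHS = ln(1) · ln(2) = 0

Since LHS ≠ RHS, this pair disproves the claim, and no lexicographically smaller pair (s ≤ t, positive integers) does.

For instance (3, 3) is also a counterexample (LHS = ln(9) ≈ 2.197, RHS = ln(3)² ≈ 1.207), but it's lexicographically larger.

Answer: (s, t) = (1, 2)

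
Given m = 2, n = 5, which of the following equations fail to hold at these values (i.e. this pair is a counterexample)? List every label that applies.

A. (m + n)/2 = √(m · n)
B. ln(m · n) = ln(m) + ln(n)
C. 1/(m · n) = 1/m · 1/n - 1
A, C

Evaluating each claim at the given values:
A. LHS = 7/2, RHS = √(10) ≈ 3.162 → fails here (LHS ≠ RHS)
B. LHS = ln(10) ≈ 2.303, RHS = ln(2) + ln(5) ≈ 2.303 → holds here (LHS = RHS)
C. LHS = 1/10, RHS = -9/10 → fails here (LHS ≠ RHS)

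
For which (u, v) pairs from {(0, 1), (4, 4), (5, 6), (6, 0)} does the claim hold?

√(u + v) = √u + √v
(0, 1), (6, 0)

Testing each pair:
(0, 1): LHS = 1, RHS = 1 → holds
(4, 4): LHS = 2·√(2) ≈ 2.828, RHS = 4 → fails
(5, 6): LHS = √(11) ≈ 3.317, RHS = √(5) + √(6) ≈ 4.686 → fails
(6, 0): LHS = √(6) ≈ 2.449, RHS = √(6) ≈ 2.449 → holds

2 of 4 pairs satisfy the claim.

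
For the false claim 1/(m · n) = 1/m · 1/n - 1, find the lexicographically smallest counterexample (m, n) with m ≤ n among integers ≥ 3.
(m, n) = (3, 3)

Substituting (3, 3) into the claim:
LHS = 1/(3 · 3) = 1/9
RHS = 1/3 · 1/3 - 1 = -8/9

Since LHS ≠ RHS, this pair disproves the claim, and no lexicographically smaller pair (m ≤ n, integers ≥ 3) does.

For instance (4, 4) is also a counterexample (LHS = 1/16, RHS = -15/16), but it's lexicographically larger.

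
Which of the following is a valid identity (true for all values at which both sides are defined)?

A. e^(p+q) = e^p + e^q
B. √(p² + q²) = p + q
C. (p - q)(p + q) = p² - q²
C

A: fails at (4, 5) — LHS = e^9 ≈ 8103, RHS = e^4 + e^5 ≈ 203.
B: fails at (5, 8) — LHS = √(89) ≈ 9.434, RHS = 13.
C: holds — e.g. at (1, 5), both sides equal -24.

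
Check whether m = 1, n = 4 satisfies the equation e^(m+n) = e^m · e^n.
Holds

Substituting m = 1, n = 4:

LHS = e^(1+4) = e^5 ≈ 148.4
RHS = e^1 · e^4 = e^5 ≈ 148.4

LHS = RHS, so the equation holds at this point.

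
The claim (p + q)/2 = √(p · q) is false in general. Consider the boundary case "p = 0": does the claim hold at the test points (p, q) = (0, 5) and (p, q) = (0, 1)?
No, fails at both test points

At (0, 5): LHS = 5/2 ≠ RHS = 0
At (0, 1): LHS = 1/2 ≠ RHS = 0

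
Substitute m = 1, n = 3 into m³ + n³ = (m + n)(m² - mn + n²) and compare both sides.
LHS = 1³ + 3³ = 28
RHS = (1 + 3)(1² - 1·3 + 3²) = 28

LHS = RHS: the two sides agree.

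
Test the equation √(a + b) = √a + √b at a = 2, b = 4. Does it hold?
Substituting a = 2, b = 4:

LHS = √(2 + 4) = √(6) ≈ 2.449
RHS = √2 + √4 = √(2) + 2 ≈ 3.414

LHS ≠ RHS, so the equation does not hold at this point.

Answer: Fails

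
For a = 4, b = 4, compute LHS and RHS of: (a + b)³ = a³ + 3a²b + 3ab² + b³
LHS = (4 + 4)³ = 512
RHS = 4³ + 3·4²·4 + 3·4·4² + 4³ = 512

LHS = RHS: the two sides agree.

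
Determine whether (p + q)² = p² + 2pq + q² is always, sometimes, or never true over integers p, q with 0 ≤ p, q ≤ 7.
The identity holds for every pair in the range. For instance at (p, q) = (0, 3): both sides equal 9.

Answer: Always true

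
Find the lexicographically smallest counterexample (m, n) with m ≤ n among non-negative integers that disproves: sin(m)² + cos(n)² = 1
Substituting (0, 1) into the claim:
LHS = sin(0)² + cos(1)² = cos(1)² ≈ 0.2919
RHS = 1

Since LHS ≠ RHS, this pair disproves the claim, and no lexicographically smaller pair (m ≤ n, non-negative integers) does.

For instance (1, 7) is also a counterexample (LHS = cos(7)² + sin(1)² ≈ 1.276, RHS = 1), but it's lexicographically larger.

Answer: (m, n) = (0, 1)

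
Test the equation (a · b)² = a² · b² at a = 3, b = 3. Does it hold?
Holds

Substituting a = 3, b = 3:

LHS = (3 · 3)² = 81
RHS = 3² · 3² = 81

LHS = RHS, so the equation holds at this point.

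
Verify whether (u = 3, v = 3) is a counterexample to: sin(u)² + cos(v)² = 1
No

Substituting u = 3, v = 3:
LHS = sin(3)² + cos(3)² = 1
RHS = 1

The sides agree, so this pair does not disprove the claim.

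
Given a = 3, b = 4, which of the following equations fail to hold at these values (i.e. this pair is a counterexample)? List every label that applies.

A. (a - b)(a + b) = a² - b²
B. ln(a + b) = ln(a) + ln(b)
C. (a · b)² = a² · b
B, C

Evaluating each claim at the given values:
A. LHS = -7, RHS = -7 → holds here (LHS = RHS)
B. LHS = ln(7) ≈ 1.946, RHS = ln(3) + ln(4) ≈ 2.485 → fails here (LHS ≠ RHS)
C. LHS = 144, RHS = 36 → fails here (LHS ≠ RHS)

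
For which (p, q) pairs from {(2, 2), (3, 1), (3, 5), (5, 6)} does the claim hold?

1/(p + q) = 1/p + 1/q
Testing each pair:
(2, 2): LHS = 1/4, RHS = 1 → fails
(3, 1): LHS = 1/4, RHS = 4/3 → fails
(3, 5): LHS = 1/8, RHS = 8/15 → fails
(5, 6): LHS = 1/11, RHS = 11/30 → fails

No pair satisfies the claim.

Answer: None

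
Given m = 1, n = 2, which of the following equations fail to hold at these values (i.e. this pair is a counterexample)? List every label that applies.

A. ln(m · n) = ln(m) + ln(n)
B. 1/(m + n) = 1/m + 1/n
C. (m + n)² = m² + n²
Evaluating each claim at the given values:
A. LHS = ln(2) ≈ 0.6931, RHS = ln(2) ≈ 0.6931 → holds here (LHS = RHS)
B. LHS = 1/3, RHS = 3/2 → fails here (LHS ≠ RHS)
C. LHS = 9, RHS = 5 → fails here (LHS ≠ RHS)

Answer: B, C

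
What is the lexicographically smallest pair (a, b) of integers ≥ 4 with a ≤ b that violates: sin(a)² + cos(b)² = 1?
Substituting (4, 5) into the claim:
LHS = sin(4)² + cos(5)² ≈ 0.6532
RHS = 1

Since LHS ≠ RHS, this pair disproves the claim, and no lexicographically smaller pair (a ≤ b, integers ≥ 4) does.

For instance (8, 10) is also a counterexample (LHS = cos(10)² + sin(8)² ≈ 1.683, RHS = 1), but it's lexicographically larger.

Answer: (a, b) = (4, 5)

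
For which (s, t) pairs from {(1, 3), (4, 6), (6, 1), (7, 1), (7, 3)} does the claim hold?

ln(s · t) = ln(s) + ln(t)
Testing each pair:
(1, 3): LHS = ln(3) ≈ 1.099, RHS = ln(3) ≈ 1.099 → holds
(4, 6): LHS = ln(24) ≈ 3.178, RHS = ln(4) + ln(6) ≈ 3.178 → holds
(6, 1): LHS = ln(6) ≈ 1.792, RHS = ln(6) ≈ 1.792 → holds
(7, 1): LHS = ln(7) ≈ 1.946, RHS = ln(7) ≈ 1.946 → holds
(7, 3): LHS = ln(21) ≈ 3.045, RHS = ln(3) + ln(7) ≈ 3.045 → holds

Every pair satisfies the claim.

Answer: All pairs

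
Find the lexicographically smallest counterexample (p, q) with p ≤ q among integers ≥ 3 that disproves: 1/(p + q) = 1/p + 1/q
Substituting (3, 3) into the claim:
LHS = 1/(3 + 3) = 1/6
RHS = 1/3 + 1/3 = 2/3

Since LHS ≠ RHS, this pair disproves the claim, and no lexicographically smaller pair (p ≤ q, integers ≥ 3) does.

For instance (4, 5) is also a counterexample (LHS = 1/9, RHS = 9/20), but it's lexicographically larger.

Answer: (p, q) = (3, 3)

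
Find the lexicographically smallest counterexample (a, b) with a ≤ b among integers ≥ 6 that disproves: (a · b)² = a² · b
Substituting (6, 6) into the claim:
LHS = (6 · 6)² = 1296
RHS = 6² · 6 = 216

Since LHS ≠ RHS, this pair disproves the claim, and no lexicographically smaller pair (a ≤ b, integers ≥ 6) does.

For instance (6, 8) is also a counterexample (LHS = 2304, RHS = 288), but it's lexicographically larger.

Answer: (a, b) = (6, 6)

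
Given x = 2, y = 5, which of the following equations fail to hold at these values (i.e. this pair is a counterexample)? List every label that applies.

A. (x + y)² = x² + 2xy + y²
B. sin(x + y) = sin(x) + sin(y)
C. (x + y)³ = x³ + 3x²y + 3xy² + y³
B

Evaluating each claim at the given values:
A. LHS = 49, RHS = 49 → holds here (LHS = RHS)
B. LHS = sin(7) ≈ 0.657, RHS = sin(5) + sin(2) ≈ -0.04963 → fails here (LHS ≠ RHS)
C. LHS = 343, RHS = 343 → holds here (LHS = RHS)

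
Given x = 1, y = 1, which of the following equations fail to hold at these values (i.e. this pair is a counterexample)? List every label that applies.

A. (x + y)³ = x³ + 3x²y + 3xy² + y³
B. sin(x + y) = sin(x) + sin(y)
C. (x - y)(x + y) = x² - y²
B

Evaluating each claim at the given values:
A. LHS = 8, RHS = 8 → holds here (LHS = RHS)
B. LHS = sin(2) ≈ 0.9093, RHS = 2·sin(1) ≈ 1.683 → fails here (LHS ≠ RHS)
C. LHS = 0, RHS = 0 → holds here (LHS = RHS)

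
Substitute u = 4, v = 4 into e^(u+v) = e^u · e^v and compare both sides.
LHS = e^(4+4) = e^8 ≈ 2981
RHS = e^4 · e^4 = e^8 ≈ 2981

LHS = RHS: the two sides agree.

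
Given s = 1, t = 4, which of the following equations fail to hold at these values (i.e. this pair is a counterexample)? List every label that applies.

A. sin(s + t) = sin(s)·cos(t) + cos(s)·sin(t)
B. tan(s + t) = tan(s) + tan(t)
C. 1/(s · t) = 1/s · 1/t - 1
Evaluating each claim at the given values:
A. LHS = sin(5) ≈ -0.9589, RHS = sin(1)·cos(4) + sin(4)·cos(1) ≈ -0.9589 → holds here (LHS = RHS)
B. LHS = tan(5) ≈ -3.381, RHS = tan(4) + tan(1) ≈ 2.715 → fails here (LHS ≠ RHS)
C. LHS = 1/4, RHS = -3/4 → fails here (LHS ≠ RHS)

Answer: B, C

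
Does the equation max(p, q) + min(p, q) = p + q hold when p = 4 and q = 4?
Substituting p = 4, q = 4:

LHS = max(4, 4) + min(4, 4) = 8
RHS = 4 + 4 = 8

LHS = RHS, so the equation holds at this point.

Answer: Holds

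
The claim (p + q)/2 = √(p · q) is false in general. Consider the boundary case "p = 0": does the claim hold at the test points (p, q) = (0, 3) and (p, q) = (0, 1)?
No, fails at both test points

At (0, 3): LHS = 3/2 ≠ RHS = 0
At (0, 1): LHS = 1/2 ≠ RHS = 0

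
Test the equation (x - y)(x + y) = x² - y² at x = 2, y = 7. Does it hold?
Substituting x = 2, y = 7:

LHS = (2 - 7)(2 + 7) = -45
RHS = 2² - 7² = -45

LHS = RHS, so the equation holds at this point.

Answer: Holds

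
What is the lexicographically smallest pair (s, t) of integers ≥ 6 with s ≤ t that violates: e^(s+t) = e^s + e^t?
Substituting (6, 6) into the claim:
LHS = e^(6+6) = e^12 ≈ 162754.8
RHS = e^6 + e^6 = 2·e^6 ≈ 806.9

Since LHS ≠ RHS, this pair disproves the claim, and no lexicographically smaller pair (s ≤ t, integers ≥ 6) does.

For instance (9, 10) is also a counterexample (LHS = e^19 ≈ 178482301.0, RHS = e^9 + e^10 ≈ 30129.5), but it's lexicographically larger.

Answer: (s, t) = (6, 6)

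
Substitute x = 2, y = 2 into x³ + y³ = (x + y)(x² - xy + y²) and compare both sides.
LHS = 2³ + 2³ = 16
RHS = (2 + 2)(2² - 2·2 + 2²) = 16

LHS = RHS: the two sides agree.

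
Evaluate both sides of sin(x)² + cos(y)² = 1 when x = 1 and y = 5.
LHS = sin(1)² + cos(5)² ≈ 0.7885
RHS = 1

LHS ≠ RHS (they differ by about 0.2115), so the equation does not hold here.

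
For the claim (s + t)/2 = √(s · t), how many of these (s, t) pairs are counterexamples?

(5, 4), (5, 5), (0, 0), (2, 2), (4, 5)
Testing each pair:
(5, 4): LHS = 9/2, RHS = 2·√(5) ≈ 4.472 → counterexample
(5, 5): LHS = 5, RHS = 5 → satisfies claim
(0, 0): LHS = 0, RHS = 0 → satisfies claim
(2, 2): LHS = 2, RHS = 2 → satisfies claim
(4, 5): LHS = 9/2, RHS = 2·√(5) ≈ 4.472 → counterexample

That makes 2 counterexamples.

Answer: 2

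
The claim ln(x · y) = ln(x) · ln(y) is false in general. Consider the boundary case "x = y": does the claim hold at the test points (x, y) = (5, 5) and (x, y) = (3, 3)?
No, fails at both test points

At (5, 5): LHS = ln(25) ≈ 3.219 ≠ RHS = ln(5)² ≈ 2.59
At (3, 3): LHS = ln(9) ≈ 2.197 ≠ RHS = ln(3)² ≈ 1.207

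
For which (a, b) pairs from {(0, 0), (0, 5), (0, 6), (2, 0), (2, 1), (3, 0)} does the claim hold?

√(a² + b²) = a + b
Testing each pair:
(0, 0): LHS = 0, RHS = 0 → holds
(0, 5): LHS = 5, RHS = 5 → holds
(0, 6): LHS = 6, RHS = 6 → holds
(2, 0): LHS = 2, RHS = 2 → holds
(2, 1): LHS = √(5) ≈ 2.236, RHS = 3 → fails
(3, 0): LHS = 3, RHS = 3 → holds

5 of 6 pairs satisfy the claim.

Answer: (0, 0), (0, 5), (0, 6), (2, 0), (3, 0)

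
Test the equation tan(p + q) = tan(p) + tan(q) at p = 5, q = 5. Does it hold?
Substituting p = 5, q = 5:

LHS = tan(5 + 5) = tan(10) ≈ 0.6484
RHS = tan(5) + tan(5) = 2·tan(5) ≈ -6.761

LHS ≠ RHS, so the equation does not hold at this point.

Answer: Fails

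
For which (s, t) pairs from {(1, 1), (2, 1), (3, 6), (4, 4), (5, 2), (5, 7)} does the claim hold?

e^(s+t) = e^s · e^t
Testing each pair:
(1, 1): LHS = e^2 ≈ 7.389, RHS = e^2 ≈ 7.389 → holds
(2, 1): LHS = e^3 ≈ 20.09, RHS = e^3 ≈ 20.09 → holds
(3, 6): LHS = e^9 ≈ 8103, RHS = e^9 ≈ 8103 → holds
(4, 4): LHS = e^8 ≈ 2981, RHS = e^8 ≈ 2981 → holds
(5, 2): LHS = e^7 ≈ 1097, RHS = e^7 ≈ 1097 → holds
(5, 7): LHS = e^12 ≈ 162754.8, RHS = e^12 ≈ 162754.8 → holds

Every pair satisfies the claim.

Answer: All pairs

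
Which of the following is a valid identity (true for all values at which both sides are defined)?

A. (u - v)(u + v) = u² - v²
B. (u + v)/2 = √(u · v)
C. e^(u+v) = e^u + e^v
A: holds — e.g. at (1, 5), both sides equal -24.
B: fails at (5, 8) — LHS = 13/2, RHS = 2·√(10) ≈ 6.325.
C: fails at (1, 4) — LHS = e^5 ≈ 148.4, RHS = e + e^4 ≈ 57.32.

Answer: A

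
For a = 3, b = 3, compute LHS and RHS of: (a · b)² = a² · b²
LHS = (3 · 3)² = 81
RHS = 3² · 3² = 81

LHS = RHS: the two sides agree.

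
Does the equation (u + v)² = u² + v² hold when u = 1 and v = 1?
Fails

Substituting u = 1, v = 1:

LHS = (1 + 1)² = 4
RHS = 1² + 1² = 2

LHS ≠ RHS, so the equation does not hold at this point.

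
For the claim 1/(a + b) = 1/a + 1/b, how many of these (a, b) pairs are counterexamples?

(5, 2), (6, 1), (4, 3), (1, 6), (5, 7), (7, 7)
Testing each pair:
(5, 2): LHS = 1/7, RHS = 7/10 → counterexample
(6, 1): LHS = 1/7, RHS = 7/6 → counterexample
(4, 3): LHS = 1/7, RHS = 7/12 → counterexample
(1, 6): LHS = 1/7, RHS = 7/6 → counterexample
(5, 7): LHS = 1/12, RHS = 12/35 → counterexample
(7, 7): LHS = 1/14, RHS = 2/7 → counterexample

That makes 6 counterexamples.

Answer: 6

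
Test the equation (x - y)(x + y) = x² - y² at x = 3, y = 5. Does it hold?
Holds

Substituting x = 3, y = 5:

LHS = (3 - 5)(3 + 5) = -16
RHS = 3² - 5² = -16

LHS = RHS, so the equation holds at this point.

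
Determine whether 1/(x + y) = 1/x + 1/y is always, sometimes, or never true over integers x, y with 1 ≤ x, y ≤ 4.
Never true

The claim fails for every pair in the range. For instance at (x, y) = (2, 2): LHS = 1/4, RHS = 1.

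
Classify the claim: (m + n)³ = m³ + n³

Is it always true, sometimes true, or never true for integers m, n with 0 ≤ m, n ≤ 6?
Sometimes true

It holds at (m, n) = (3, 0) (both sides equal 27), but fails at (m, n) = (6, 5) (LHS = 1331, RHS = 341).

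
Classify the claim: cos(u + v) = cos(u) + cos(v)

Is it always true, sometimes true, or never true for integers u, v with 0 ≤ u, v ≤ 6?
Never true

The claim fails for every pair in the range. For instance at (u, v) = (6, 2): LHS = cos(8) ≈ -0.1455, RHS = cos(2) + cos(6) ≈ 0.544.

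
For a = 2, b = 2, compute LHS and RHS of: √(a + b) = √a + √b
LHS = √(2 + 2) = 2
RHS = √2 + √2 = 2·√(2) ≈ 2.828

LHS ≠ RHS (they differ by about 0.8284), so the equation does not hold here.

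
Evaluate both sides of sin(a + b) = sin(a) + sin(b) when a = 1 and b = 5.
LHS = sin(1 + 5) = sin(6) ≈ -0.2794
RHS = sin(1) + sin(5) ≈ -0.1175

LHS ≠ RHS (they differ by about 0.162), so the equation does not hold here.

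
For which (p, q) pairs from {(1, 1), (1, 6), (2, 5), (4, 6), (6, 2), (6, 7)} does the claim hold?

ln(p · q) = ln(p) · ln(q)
Testing each pair:
(1, 1): LHS = 0, RHS = 0 → holds
(1, 6): LHS = ln(6) ≈ 1.792, RHS = 0 → fails
(2, 5): LHS = ln(10) ≈ 2.303, RHS = ln(2)·ln(5) ≈ 1.116 → fails
(4, 6): LHS = ln(24) ≈ 3.178, RHS = ln(4)·ln(6) ≈ 2.484 → fails
(6, 2): LHS = ln(12) ≈ 2.485, RHS = ln(2)·ln(6) ≈ 1.242 → fails
(6, 7): LHS = ln(42) ≈ 3.738, RHS = ln(6)·ln(7) ≈ 3.487 → fails

1 of 6 pairs satisfies the claim.

Answer: (1, 1)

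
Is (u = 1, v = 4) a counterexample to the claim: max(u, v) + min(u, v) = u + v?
No

Substituting u = 1, v = 4:
LHS = max(1, 4) + min(1, 4) = 5
RHS = 1 + 4 = 5

The sides agree, so this pair does not disprove the claim.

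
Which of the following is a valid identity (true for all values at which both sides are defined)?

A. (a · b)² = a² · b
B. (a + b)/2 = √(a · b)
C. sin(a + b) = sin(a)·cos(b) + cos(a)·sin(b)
C

A: fails at (3, 3) — LHS = 81, RHS = 27.
B: fails at (2, 7) — LHS = 9/2, RHS = √(14) ≈ 3.742.
C: holds — e.g. at (0, 1), both sides equal sin(1) ≈ 0.8415.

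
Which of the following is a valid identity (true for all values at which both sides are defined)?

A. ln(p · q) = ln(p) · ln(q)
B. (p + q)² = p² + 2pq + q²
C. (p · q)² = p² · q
B

A: fails at (1, 4) — LHS = ln(4) ≈ 1.386, RHS = 0.
B: holds — e.g. at (2, 5), both sides equal 49.
C: fails at (2, 3) — LHS = 36, RHS = 12.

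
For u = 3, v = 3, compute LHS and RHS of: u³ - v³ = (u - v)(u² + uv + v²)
LHS = 3³ - 3³ = 0
RHS = (3 - 3)(3² + 3·3 + 3²) = 0

LHS = RHS: the two sides agree.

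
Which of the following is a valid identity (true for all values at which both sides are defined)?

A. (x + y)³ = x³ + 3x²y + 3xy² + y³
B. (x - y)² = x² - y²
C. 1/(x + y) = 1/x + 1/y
A: holds — e.g. at (3, 3), both sides equal 216.
B: fails at (1, 3) — LHS = 4, RHS = -8.
C: fails at (3, 3) — LHS = 1/6, RHS = 2/3.

Answer: A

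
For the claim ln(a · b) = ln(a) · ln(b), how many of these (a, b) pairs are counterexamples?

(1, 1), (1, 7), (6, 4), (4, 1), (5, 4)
Testing each pair:
(1, 1): LHS = 0, RHS = 0 → satisfies claim
(1, 7): LHS = ln(7) ≈ 1.946, RHS = 0 → counterexample
(6, 4): LHS = ln(24) ≈ 3.178, RHS = ln(4)·ln(6) ≈ 2.484 → counterexample
(4, 1): LHS = ln(4) ≈ 1.386, RHS = 0 → counterexample
(5, 4): LHS = ln(20) ≈ 2.996, RHS = ln(4)·ln(5) ≈ 2.231 → counterexample

That makes 4 counterexamples.

Answer: 4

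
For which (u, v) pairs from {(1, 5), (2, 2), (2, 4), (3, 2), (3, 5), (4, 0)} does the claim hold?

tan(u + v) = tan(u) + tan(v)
Testing each pair:
(1, 5): LHS = tan(6) ≈ -0.291, RHS = tan(5) + tan(1) ≈ -1.823 → fails
(2, 2): LHS = tan(4) ≈ 1.158, RHS = 2·tan(2) ≈ -4.37 → fails
(2, 4): LHS = tan(6) ≈ -0.291, RHS = tan(2) + tan(4) ≈ -1.027 → fails
(3, 2): LHS = tan(5) ≈ -3.381, RHS = tan(2) + tan(3) ≈ -2.328 → fails
(3, 5): LHS = tan(8) ≈ -6.8, RHS = tan(5) + tan(3) ≈ -3.523 → fails
(4, 0): LHS = tan(4) ≈ 1.158, RHS = tan(4) ≈ 1.158 → holds

1 of 6 pairs satisfies the claim.

Answer: (4, 0)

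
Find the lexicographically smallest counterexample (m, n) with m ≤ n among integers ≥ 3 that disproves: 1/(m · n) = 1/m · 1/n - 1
Substituting (3, 3) into the claim:
LHS = 1/(3 · 3) = 1/9
RHS = 1/3 · 1/3 - 1 = -8/9

Since LHS ≠ RHS, this pair disproves the claim, and no lexicographically smaller pair (m ≤ n, integers ≥ 3) does.

For instance (5, 8) is also a counterexample (LHS = 1/40, RHS = -39/40), but it's lexicographically larger.

Answer: (m, n) = (3, 3)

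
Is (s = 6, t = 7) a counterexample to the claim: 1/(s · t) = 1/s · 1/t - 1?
Yes

Substituting s = 6, t = 7:
LHS = 1/(6 · 7) = 1/42
RHS = 1/6 · 1/7 - 1 = -41/42

Since LHS ≠ RHS, this pair disproves the claim.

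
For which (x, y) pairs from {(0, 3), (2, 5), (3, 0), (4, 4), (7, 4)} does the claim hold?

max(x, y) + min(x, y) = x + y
Testing each pair:
(0, 3): LHS = 3, RHS = 3 → holds
(2, 5): LHS = 7, RHS = 7 → holds
(3, 0): LHS = 3, RHS = 3 → holds
(4, 4): LHS = 8, RHS = 8 → holds
(7, 4): LHS = 11, RHS = 11 → holds

Every pair satisfies the claim.

Answer: All pairs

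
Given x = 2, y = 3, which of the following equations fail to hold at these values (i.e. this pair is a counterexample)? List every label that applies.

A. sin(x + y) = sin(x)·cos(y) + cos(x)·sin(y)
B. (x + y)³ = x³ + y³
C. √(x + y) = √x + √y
B, C

Evaluating each claim at the given values:
A. LHS = sin(5) ≈ -0.9589, RHS = sin(2)·cos(3) + sin(3)·cos(2) ≈ -0.9589 → holds here (LHS = RHS)
B. LHS = 125, RHS = 35 → fails here (LHS ≠ RHS)
C. LHS = √(5) ≈ 2.236, RHS = √(2) + √(3) ≈ 3.146 → fails here (LHS ≠ RHS)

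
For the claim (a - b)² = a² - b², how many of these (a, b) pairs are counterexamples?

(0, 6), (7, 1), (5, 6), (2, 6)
Testing each pair:
(0, 6): LHS = 36, RHS = -36 → counterexample
(7, 1): LHS = 36, RHS = 48 → counterexample
(5, 6): LHS = 1, RHS = -11 → counterexample
(2, 6): LHS = 16, RHS = -32 → counterexample

That makes 4 counterexamples.

Answer: 4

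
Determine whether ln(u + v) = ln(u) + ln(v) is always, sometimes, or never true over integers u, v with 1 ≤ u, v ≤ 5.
It holds at (u, v) = (2, 2) (both sides equal ln(4) ≈ 1.386), but fails at (u, v) = (5, 4) (LHS = ln(9) ≈ 2.197, RHS = ln(4) + ln(5) ≈ 2.996).

Answer: Sometimes true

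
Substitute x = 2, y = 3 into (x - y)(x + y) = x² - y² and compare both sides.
LHS = (2 - 3)(2 + 3) = -5
RHS = 2² - 3² = -5

LHS = RHS: the two sides agree.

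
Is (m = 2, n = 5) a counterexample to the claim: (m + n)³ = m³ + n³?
Yes

Substituting m = 2, n = 5:
LHS = (2 + 5)³ = 343
RHS = 2³ + 5³ = 133

Since LHS ≠ RHS, this pair disproves the claim.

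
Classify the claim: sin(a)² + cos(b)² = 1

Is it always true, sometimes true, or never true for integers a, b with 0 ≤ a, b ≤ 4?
Sometimes true

It holds at (a, b) = (0, 0) (both sides equal 1), but fails at (a, b) = (3, 2) (LHS = sin(3)² + cos(2)² ≈ 0.1931, RHS = 1).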